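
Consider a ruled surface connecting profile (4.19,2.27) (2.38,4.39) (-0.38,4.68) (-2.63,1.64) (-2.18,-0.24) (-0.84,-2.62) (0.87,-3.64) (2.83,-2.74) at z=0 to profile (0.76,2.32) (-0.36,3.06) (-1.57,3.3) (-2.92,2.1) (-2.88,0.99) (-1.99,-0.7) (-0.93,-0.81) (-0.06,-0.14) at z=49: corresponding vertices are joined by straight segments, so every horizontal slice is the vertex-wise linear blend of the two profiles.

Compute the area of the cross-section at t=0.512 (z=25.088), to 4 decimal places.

Area at t=0.512: 22.2583

Cross-section at t=0.512: each vertex is (1-t)·p0[i] + t·p1[i].
  v1: (1-0.512)·(4.19,2.27) + 0.512·(0.76,2.32) = (2.4338,2.2956)
  v2: (1-0.512)·(2.38,4.39) + 0.512·(-0.36,3.06) = (0.9771,3.7090)
  v3: (1-0.512)·(-0.38,4.68) + 0.512·(-1.57,3.3) = (-0.9893,3.9734)
  v4: (1-0.512)·(-2.63,1.64) + 0.512·(-2.92,2.1) = (-2.7785,1.8755)
  v5: (1-0.512)·(-2.18,-0.24) + 0.512·(-2.88,0.99) = (-2.5384,0.3898)
  v6: (1-0.512)·(-0.84,-2.62) + 0.512·(-1.99,-0.7) = (-1.4288,-1.6370)
  v7: (1-0.512)·(0.87,-3.64) + 0.512·(-0.93,-0.81) = (-0.0516,-2.1910)
  v8: (1-0.512)·(2.83,-2.74) + 0.512·(-0.06,-0.14) = (1.3503,-1.4088)
Shoelace sum Σ(x_i·y_{i+1} − x_{i+1}·y_i):
  i=1: 2.4338·3.7090 − 0.9771·2.2956 = +6.7841 (running +6.7841)
  i=2: 0.9771·3.9734 − -0.9893·3.7090 = +7.5518 (running +14.3359)
  i=3: -0.9893·1.8755 − -2.7785·3.9734 = +9.1847 (running +23.5206)
  i=4: -2.7785·0.3898 − -2.5384·1.8755 = +3.6779 (running +27.1985)
  i=5: -2.5384·-1.6370 − -1.4288·0.3898 = +4.7121 (running +31.9107)
  i=6: -1.4288·-2.1910 − -0.0516·-1.6370 = +3.0461 (running +34.9568)
  i=7: -0.0516·-1.4088 − 1.3503·-2.1910 = +3.0313 (running +37.9881)
  i=8: 1.3503·2.2956 − 2.4338·-1.4088 = +6.5286 (running +44.5167)
Area = |Σ|/2 = |44.5167|/2 = 22.2583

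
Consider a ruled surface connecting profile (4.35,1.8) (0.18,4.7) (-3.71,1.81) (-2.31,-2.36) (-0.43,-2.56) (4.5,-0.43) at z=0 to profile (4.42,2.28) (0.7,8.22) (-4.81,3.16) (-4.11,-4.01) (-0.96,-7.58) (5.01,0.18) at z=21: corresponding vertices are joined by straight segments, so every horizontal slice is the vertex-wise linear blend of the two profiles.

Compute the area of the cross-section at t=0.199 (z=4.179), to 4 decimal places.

Cross-section at t=0.199: each vertex is (1-t)·p0[i] + t·p1[i].
  v1: (1-0.199)·(4.35,1.8) + 0.199·(4.42,2.28) = (4.3639,1.8955)
  v2: (1-0.199)·(0.18,4.7) + 0.199·(0.7,8.22) = (0.2835,5.4005)
  v3: (1-0.199)·(-3.71,1.81) + 0.199·(-4.81,3.16) = (-3.9289,2.0786)
  v4: (1-0.199)·(-2.31,-2.36) + 0.199·(-4.11,-4.01) = (-2.6682,-2.6883)
  v5: (1-0.199)·(-0.43,-2.56) + 0.199·(-0.96,-7.58) = (-0.5355,-3.5590)
  v6: (1-0.199)·(4.5,-0.43) + 0.199·(5.01,0.18) = (4.6015,-0.3086)
Shoelace sum Σ(x_i·y_{i+1} − x_{i+1}·y_i):
  i=1: 4.3639·5.4005 − 0.2835·1.8955 = +23.0300 (running +23.0300)
  i=2: 0.2835·2.0786 − -3.9289·5.4005 = +21.8072 (running +44.8372)
  i=3: -3.9289·-2.6883 − -2.6682·2.0786 = +16.1085 (running +60.9457)
  i=4: -2.6682·-3.5590 − -0.5355·-2.6883 = +8.0565 (running +69.0022)
  i=5: -0.5355·-0.3086 − 4.6015·-3.5590 = +16.5419 (running +85.5441)
  i=6: 4.6015·1.8955 − 4.3639·-0.3086 = +10.0690 (running +95.6131)
Area = |Σ|/2 = |95.6131|/2 = 47.8065

Area at t=0.199: 47.8065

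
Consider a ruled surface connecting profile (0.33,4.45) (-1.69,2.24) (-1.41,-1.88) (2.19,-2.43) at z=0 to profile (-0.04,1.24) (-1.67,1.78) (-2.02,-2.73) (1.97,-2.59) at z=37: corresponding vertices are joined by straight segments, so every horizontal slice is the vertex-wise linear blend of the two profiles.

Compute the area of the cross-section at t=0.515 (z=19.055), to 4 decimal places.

Cross-section at t=0.515: each vertex is (1-t)·p0[i] + t·p1[i].
  v1: (1-0.515)·(0.33,4.45) + 0.515·(-0.04,1.24) = (0.1394,2.7969)
  v2: (1-0.515)·(-1.69,2.24) + 0.515·(-1.67,1.78) = (-1.6797,2.0031)
  v3: (1-0.515)·(-1.41,-1.88) + 0.515·(-2.02,-2.73) = (-1.7241,-2.3178)
  v4: (1-0.515)·(2.19,-2.43) + 0.515·(1.97,-2.59) = (2.0767,-2.5124)
Shoelace sum Σ(x_i·y_{i+1} − x_{i+1}·y_i):
  i=1: 0.1394·2.0031 − -1.6797·2.7969 = +4.9772 (running +4.9772)
  i=2: -1.6797·-2.3178 − -1.7241·2.0031 = +7.3468 (running +12.3240)
  i=3: -1.7241·-2.5124 − 2.0767·-2.3178 = +9.1450 (running +21.4690)
  i=4: 2.0767·2.7969 − 0.1394·-2.5124 = +6.1586 (running +27.6276)
Area = |Σ|/2 = |27.6276|/2 = 13.8138

Area at t=0.515: 13.8138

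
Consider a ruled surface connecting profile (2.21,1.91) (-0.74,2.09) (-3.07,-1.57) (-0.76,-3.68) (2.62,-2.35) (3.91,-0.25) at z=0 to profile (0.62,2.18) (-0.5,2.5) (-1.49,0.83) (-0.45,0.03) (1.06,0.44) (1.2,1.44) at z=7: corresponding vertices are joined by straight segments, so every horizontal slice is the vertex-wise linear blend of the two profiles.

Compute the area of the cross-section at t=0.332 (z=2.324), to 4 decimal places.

Cross-section at t=0.332: each vertex is (1-t)·p0[i] + t·p1[i].
  v1: (1-0.332)·(2.21,1.91) + 0.332·(0.62,2.18) = (1.6821,1.9996)
  v2: (1-0.332)·(-0.74,2.09) + 0.332·(-0.5,2.5) = (-0.6603,2.2261)
  v3: (1-0.332)·(-3.07,-1.57) + 0.332·(-1.49,0.83) = (-2.5454,-0.7732)
  v4: (1-0.332)·(-0.76,-3.68) + 0.332·(-0.45,0.03) = (-0.6571,-2.4483)
  v5: (1-0.332)·(2.62,-2.35) + 0.332·(1.06,0.44) = (2.1021,-1.4237)
  v6: (1-0.332)·(3.91,-0.25) + 0.332·(1.2,1.44) = (3.0103,0.3111)
Shoelace sum Σ(x_i·y_{i+1} − x_{i+1}·y_i):
  i=1: 1.6821·2.2261 − -0.6603·1.9996 = +5.0650 (running +5.0650)
  i=2: -0.6603·-0.7732 − -2.5454·2.2261 = +6.1770 (running +11.2420)
  i=3: -2.5454·-2.4483 − -0.6571·-0.7732 = +5.7239 (running +16.9659)
  i=4: -0.6571·-1.4237 − 2.1021·-2.4483 = +6.0820 (running +23.0479)
  i=5: 2.1021·0.3111 − 3.0103·-1.4237 = +4.9397 (running +27.9876)
  i=6: 3.0103·1.9996 − 1.6821·0.3111 = +5.4962 (running +33.4838)
Area = |Σ|/2 = |33.4838|/2 = 16.7419

Area at t=0.332: 16.7419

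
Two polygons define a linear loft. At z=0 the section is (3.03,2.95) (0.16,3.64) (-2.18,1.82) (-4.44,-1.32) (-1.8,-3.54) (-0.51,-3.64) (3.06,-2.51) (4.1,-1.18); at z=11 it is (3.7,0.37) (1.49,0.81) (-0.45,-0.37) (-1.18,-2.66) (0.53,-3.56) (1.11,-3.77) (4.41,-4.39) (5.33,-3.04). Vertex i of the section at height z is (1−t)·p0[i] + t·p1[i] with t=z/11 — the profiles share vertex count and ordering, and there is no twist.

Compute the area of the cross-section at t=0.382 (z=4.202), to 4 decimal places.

Area at t=0.382: 33.4994

Cross-section at t=0.382: each vertex is (1-t)·p0[i] + t·p1[i].
  v1: (1-0.382)·(3.03,2.95) + 0.382·(3.7,0.37) = (3.2859,1.9644)
  v2: (1-0.382)·(0.16,3.64) + 0.382·(1.49,0.81) = (0.6681,2.5589)
  v3: (1-0.382)·(-2.18,1.82) + 0.382·(-0.45,-0.37) = (-1.5191,0.9834)
  v4: (1-0.382)·(-4.44,-1.32) + 0.382·(-1.18,-2.66) = (-3.1947,-1.8319)
  v5: (1-0.382)·(-1.8,-3.54) + 0.382·(0.53,-3.56) = (-0.9099,-3.5476)
  v6: (1-0.382)·(-0.51,-3.64) + 0.382·(1.11,-3.77) = (0.1088,-3.6897)
  v7: (1-0.382)·(3.06,-2.51) + 0.382·(4.41,-4.39) = (3.5757,-3.2282)
  v8: (1-0.382)·(4.1,-1.18) + 0.382·(5.33,-3.04) = (4.5699,-1.8905)
Shoelace sum Σ(x_i·y_{i+1} − x_{i+1}·y_i):
  i=1: 3.2859·2.5589 − 0.6681·1.9644 = +7.0962 (running +7.0962)
  i=2: 0.6681·0.9834 − -1.5191·2.5589 = +4.5444 (running +11.6405)
  i=3: -1.5191·-1.8319 − -3.1947·0.9834 = +5.9246 (running +17.5651)
  i=4: -3.1947·-3.5476 − -0.9099·-1.8319 = +9.6667 (running +27.2318)
  i=5: -0.9099·-3.6897 − 0.1088·-3.5476 = +3.7435 (running +30.9753)
  i=6: 0.1088·-3.2282 − 3.5757·-3.6897 = +12.8418 (running +43.8171)
  i=7: 3.5757·-1.8905 − 4.5699·-3.2282 = +7.9923 (running +51.8094)
  i=8: 4.5699·1.9644 − 3.2859·-1.8905 = +15.1894 (running +66.9987)
Area = |Σ|/2 = |66.9987|/2 = 33.4994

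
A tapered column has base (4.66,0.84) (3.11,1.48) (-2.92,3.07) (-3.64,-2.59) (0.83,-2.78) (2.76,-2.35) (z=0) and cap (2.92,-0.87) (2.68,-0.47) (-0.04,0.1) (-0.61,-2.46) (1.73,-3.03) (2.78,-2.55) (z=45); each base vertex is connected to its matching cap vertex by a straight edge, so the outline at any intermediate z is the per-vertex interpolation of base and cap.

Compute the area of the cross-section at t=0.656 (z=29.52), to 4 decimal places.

Area at t=0.656: 15.1641

Cross-section at t=0.656: each vertex is (1-t)·p0[i] + t·p1[i].
  v1: (1-0.656)·(4.66,0.84) + 0.656·(2.92,-0.87) = (3.5186,-0.2818)
  v2: (1-0.656)·(3.11,1.48) + 0.656·(2.68,-0.47) = (2.8279,0.2008)
  v3: (1-0.656)·(-2.92,3.07) + 0.656·(-0.04,0.1) = (-1.0307,1.1217)
  v4: (1-0.656)·(-3.64,-2.59) + 0.656·(-0.61,-2.46) = (-1.6523,-2.5047)
  v5: (1-0.656)·(0.83,-2.78) + 0.656·(1.73,-3.03) = (1.4204,-2.9440)
  v6: (1-0.656)·(2.76,-2.35) + 0.656·(2.78,-2.55) = (2.7731,-2.4812)
Shoelace sum Σ(x_i·y_{i+1} − x_{i+1}·y_i):
  i=1: 3.5186·0.2008 − 2.8279·-0.2818 = +1.5033 (running +1.5033)
  i=2: 2.8279·1.1217 − -1.0307·0.2008 = +3.3790 (running +4.8823)
  i=3: -1.0307·-2.5047 − -1.6523·1.1217 = +4.4350 (running +9.3174)
  i=4: -1.6523·-2.9440 − 1.4204·-2.5047 = +8.4221 (running +17.7395)
  i=5: 1.4204·-2.4812 − 2.7731·-2.9440 = +4.6398 (running +22.3793)
  i=6: 2.7731·-0.2818 − 3.5186·-2.4812 = +7.9489 (running +30.3282)
Area = |Σ|/2 = |30.3282|/2 = 15.1641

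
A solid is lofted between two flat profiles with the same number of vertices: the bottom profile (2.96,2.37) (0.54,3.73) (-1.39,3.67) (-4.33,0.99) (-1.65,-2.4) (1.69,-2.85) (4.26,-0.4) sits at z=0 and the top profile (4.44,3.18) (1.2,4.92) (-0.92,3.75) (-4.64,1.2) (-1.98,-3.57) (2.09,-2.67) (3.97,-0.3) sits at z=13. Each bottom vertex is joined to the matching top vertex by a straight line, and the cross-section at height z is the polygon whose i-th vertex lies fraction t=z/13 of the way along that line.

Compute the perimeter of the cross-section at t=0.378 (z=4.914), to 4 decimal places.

Perimeter at t=0.378: 24.1465

Cross-section at t=0.378: each vertex is (1-t)·p0[i] + t·p1[i].
  v1: (1-0.378)·(2.96,2.37) + 0.378·(4.44,3.18) = (3.5194,2.6762)
  v2: (1-0.378)·(0.54,3.73) + 0.378·(1.2,4.92) = (0.7895,4.1798)
  v3: (1-0.378)·(-1.39,3.67) + 0.378·(-0.92,3.75) = (-1.2123,3.7002)
  v4: (1-0.378)·(-4.33,0.99) + 0.378·(-4.64,1.2) = (-4.4472,1.0694)
  v5: (1-0.378)·(-1.65,-2.4) + 0.378·(-1.98,-3.57) = (-1.7747,-2.8423)
  v6: (1-0.378)·(1.69,-2.85) + 0.378·(2.09,-2.67) = (1.8412,-2.7820)
  v7: (1-0.378)·(4.26,-0.4) + 0.378·(3.97,-0.3) = (4.1504,-0.3622)
Perimeter = Σ |v_{i+1} − v_i|:
  edge 1→2: √(-2.7300² + 1.5036²) = 3.1167 (running 3.1167)
  edge 2→3: √(-2.0018² + -0.4796²) = 2.0585 (running 5.1751)
  edge 3→4: √(-3.2348² + -2.6309²) = 4.1696 (running 9.3447)
  edge 4→5: √(2.6724² + -3.9116²) = 4.7374 (running 14.0821)
  edge 5→6: √(3.6159² + 0.0603²) = 3.6164 (running 17.6986)
  edge 6→7: √(2.3092² + 2.4198²) = 3.3448 (running 21.0434)
  edge 7→1: √(-0.6309² + 3.0384²) = 3.1032 (running 24.1465)
Perimeter = 24.1465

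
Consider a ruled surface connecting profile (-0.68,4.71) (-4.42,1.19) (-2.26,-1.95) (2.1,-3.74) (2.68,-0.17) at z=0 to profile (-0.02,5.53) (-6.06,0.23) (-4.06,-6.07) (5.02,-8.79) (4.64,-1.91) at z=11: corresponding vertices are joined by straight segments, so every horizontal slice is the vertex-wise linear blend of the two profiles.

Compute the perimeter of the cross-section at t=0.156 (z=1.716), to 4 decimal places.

Cross-section at t=0.156: each vertex is (1-t)·p0[i] + t·p1[i].
  v1: (1-0.156)·(-0.68,4.71) + 0.156·(-0.02,5.53) = (-0.5770,4.8379)
  v2: (1-0.156)·(-4.42,1.19) + 0.156·(-6.06,0.23) = (-4.6758,1.0402)
  v3: (1-0.156)·(-2.26,-1.95) + 0.156·(-4.06,-6.07) = (-2.5408,-2.5927)
  v4: (1-0.156)·(2.1,-3.74) + 0.156·(5.02,-8.79) = (2.5555,-4.5278)
  v5: (1-0.156)·(2.68,-0.17) + 0.156·(4.64,-1.91) = (2.9858,-0.4414)
Perimeter = Σ |v_{i+1} − v_i|:
  edge 1→2: √(-4.0988² + -3.7977²) = 5.5877 (running 5.5877)
  edge 2→3: √(2.1350² + -3.6330²) = 4.2139 (running 9.8016)
  edge 3→4: √(5.0963² + -1.9351²) = 5.4513 (running 15.2529)
  edge 4→5: √(0.4302² + 4.0864²) = 4.1089 (running 19.3619)
  edge 5→1: √(-3.5628² + 5.2794²) = 6.3691 (running 25.7310)
Perimeter = 25.7310

Perimeter at t=0.156: 25.7310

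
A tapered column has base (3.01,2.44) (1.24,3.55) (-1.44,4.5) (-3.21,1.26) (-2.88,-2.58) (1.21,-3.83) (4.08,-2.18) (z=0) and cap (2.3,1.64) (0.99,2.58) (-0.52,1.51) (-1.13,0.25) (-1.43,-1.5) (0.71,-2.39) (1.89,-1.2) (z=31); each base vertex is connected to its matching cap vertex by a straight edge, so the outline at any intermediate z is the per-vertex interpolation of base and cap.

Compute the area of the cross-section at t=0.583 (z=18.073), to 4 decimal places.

Cross-section at t=0.583: each vertex is (1-t)·p0[i] + t·p1[i].
  v1: (1-0.583)·(3.01,2.44) + 0.583·(2.3,1.64) = (2.5961,1.9736)
  v2: (1-0.583)·(1.24,3.55) + 0.583·(0.99,2.58) = (1.0943,2.9845)
  v3: (1-0.583)·(-1.44,4.5) + 0.583·(-0.52,1.51) = (-0.9036,2.7568)
  v4: (1-0.583)·(-3.21,1.26) + 0.583·(-1.13,0.25) = (-1.9974,0.6712)
  v5: (1-0.583)·(-2.88,-2.58) + 0.583·(-1.43,-1.5) = (-2.0347,-1.9504)
  v6: (1-0.583)·(1.21,-3.83) + 0.583·(0.71,-2.39) = (0.9185,-2.9905)
  v7: (1-0.583)·(4.08,-2.18) + 0.583·(1.89,-1.2) = (2.8032,-1.6087)
Shoelace sum Σ(x_i·y_{i+1} − x_{i+1}·y_i):
  i=1: 2.5961·2.9845 − 1.0943·1.9736 = +5.5883 (running +5.5883)
  i=2: 1.0943·2.7568 − -0.9036·2.9845 = +5.7136 (running +11.3019)
  i=3: -0.9036·0.6712 − -1.9974·2.7568 = +4.8999 (running +16.2018)
  i=4: -1.9974·-1.9504 − -2.0347·0.6712 = +5.2612 (running +21.4630)
  i=5: -2.0347·-2.9905 − 0.9185·-1.9504 = +7.8760 (running +29.3389)
  i=6: 0.9185·-1.6087 − 2.8032·-2.9905 = +6.9054 (running +36.2444)
  i=7: 2.8032·1.9736 − 2.5961·-1.6087 = +9.7086 (running +45.9530)
Area = |Σ|/2 = |45.9530|/2 = 22.9765

Area at t=0.583: 22.9765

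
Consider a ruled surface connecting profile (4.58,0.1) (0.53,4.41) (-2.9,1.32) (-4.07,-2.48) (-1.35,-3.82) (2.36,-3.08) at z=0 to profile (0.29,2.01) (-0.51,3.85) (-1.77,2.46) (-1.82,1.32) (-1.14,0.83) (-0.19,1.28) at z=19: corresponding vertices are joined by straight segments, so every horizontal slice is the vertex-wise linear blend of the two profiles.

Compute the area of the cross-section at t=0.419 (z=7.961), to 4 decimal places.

Area at t=0.419: 21.4957

Cross-section at t=0.419: each vertex is (1-t)·p0[i] + t·p1[i].
  v1: (1-0.419)·(4.58,0.1) + 0.419·(0.29,2.01) = (2.7825,0.9003)
  v2: (1-0.419)·(0.53,4.41) + 0.419·(-0.51,3.85) = (0.0942,4.1754)
  v3: (1-0.419)·(-2.9,1.32) + 0.419·(-1.77,2.46) = (-2.4265,1.7977)
  v4: (1-0.419)·(-4.07,-2.48) + 0.419·(-1.82,1.32) = (-3.1273,-0.8878)
  v5: (1-0.419)·(-1.35,-3.82) + 0.419·(-1.14,0.83) = (-1.2620,-1.8717)
  v6: (1-0.419)·(2.36,-3.08) + 0.419·(-0.19,1.28) = (1.2915,-1.2532)
Shoelace sum Σ(x_i·y_{i+1} − x_{i+1}·y_i):
  i=1: 2.7825·4.1754 − 0.0942·0.9003 = +11.5331 (running +11.5331)
  i=2: 0.0942·1.7977 − -2.4265·4.1754 = +10.3010 (running +21.8341)
  i=3: -2.4265·-0.8878 − -3.1273·1.7977 = +7.7760 (running +29.6101)
  i=4: -3.1273·-1.8717 − -1.2620·-0.8878 = +4.7327 (running +34.3428)
  i=5: -1.2620·-1.2532 − 1.2915·-1.8717 = +3.9988 (running +38.3416)
  i=6: 1.2915·0.9003 − 2.7825·-1.2532 = +4.6497 (running +42.9913)
Area = |Σ|/2 = |42.9913|/2 = 21.4957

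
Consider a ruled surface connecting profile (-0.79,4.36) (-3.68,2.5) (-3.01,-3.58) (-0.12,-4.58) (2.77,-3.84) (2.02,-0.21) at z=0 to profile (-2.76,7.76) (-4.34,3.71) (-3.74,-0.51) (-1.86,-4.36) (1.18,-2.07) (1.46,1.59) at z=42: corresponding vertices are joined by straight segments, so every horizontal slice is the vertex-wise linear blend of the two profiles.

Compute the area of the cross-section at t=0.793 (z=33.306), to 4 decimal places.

Cross-section at t=0.793: each vertex is (1-t)·p0[i] + t·p1[i].
  v1: (1-0.793)·(-0.79,4.36) + 0.793·(-2.76,7.76) = (-2.3522,7.0562)
  v2: (1-0.793)·(-3.68,2.5) + 0.793·(-4.34,3.71) = (-4.2034,3.4595)
  v3: (1-0.793)·(-3.01,-3.58) + 0.793·(-3.74,-0.51) = (-3.5889,-1.1455)
  v4: (1-0.793)·(-0.12,-4.58) + 0.793·(-1.86,-4.36) = (-1.4998,-4.4055)
  v5: (1-0.793)·(2.77,-3.84) + 0.793·(1.18,-2.07) = (1.5091,-2.4364)
  v6: (1-0.793)·(2.02,-0.21) + 0.793·(1.46,1.59) = (1.5759,1.2174)
Shoelace sum Σ(x_i·y_{i+1} − x_{i+1}·y_i):
  i=1: -2.3522·3.4595 − -4.2034·7.0562 = +21.5223 (running +21.5223)
  i=2: -4.2034·-1.1455 − -3.5889·3.4595 = +17.2308 (running +38.7532)
  i=3: -3.5889·-4.4055 − -1.4998·-1.1455 = +14.0930 (running +52.8461)
  i=4: -1.4998·-2.4364 − 1.5091·-4.4055 = +10.3027 (running +63.1488)
  i=5: 1.5091·1.2174 − 1.5759·-2.4364 = +5.6768 (running +68.8256)
  i=6: 1.5759·7.0562 − -2.3522·1.2174 = +13.9836 (running +82.8092)
Area = |Σ|/2 = |82.8092|/2 = 41.4046

Area at t=0.793: 41.4046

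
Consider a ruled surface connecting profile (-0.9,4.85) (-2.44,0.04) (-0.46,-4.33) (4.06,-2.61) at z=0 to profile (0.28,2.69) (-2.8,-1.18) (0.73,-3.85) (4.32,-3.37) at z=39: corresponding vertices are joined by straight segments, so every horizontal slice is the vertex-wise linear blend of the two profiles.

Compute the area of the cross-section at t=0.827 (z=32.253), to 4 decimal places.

Cross-section at t=0.827: each vertex is (1-t)·p0[i] + t·p1[i].
  v1: (1-0.827)·(-0.9,4.85) + 0.827·(0.28,2.69) = (0.0759,3.0637)
  v2: (1-0.827)·(-2.44,0.04) + 0.827·(-2.8,-1.18) = (-2.7377,-0.9689)
  v3: (1-0.827)·(-0.46,-4.33) + 0.827·(0.73,-3.85) = (0.5241,-3.9330)
  v4: (1-0.827)·(4.06,-2.61) + 0.827·(4.32,-3.37) = (4.2750,-3.2385)
Shoelace sum Σ(x_i·y_{i+1} − x_{i+1}·y_i):
  i=1: 0.0759·-0.9689 − -2.7377·3.0637 = +8.3140 (running +8.3140)
  i=2: -2.7377·-3.9330 − 0.5241·-0.9689 = +11.2754 (running +19.5894)
  i=3: 0.5241·-3.2385 − 4.2750·-3.9330 = +15.1164 (running +34.7058)
  i=4: 4.2750·3.0637 − 0.0759·-3.2385 = +13.3430 (running +48.0488)
Area = |Σ|/2 = |48.0488|/2 = 24.0244

Area at t=0.827: 24.0244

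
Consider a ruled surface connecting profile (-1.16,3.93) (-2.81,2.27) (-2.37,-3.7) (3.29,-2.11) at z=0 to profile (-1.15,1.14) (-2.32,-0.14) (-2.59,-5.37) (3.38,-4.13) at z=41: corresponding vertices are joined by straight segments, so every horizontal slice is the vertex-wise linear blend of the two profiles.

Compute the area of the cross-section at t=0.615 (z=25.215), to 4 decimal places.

Cross-section at t=0.615: each vertex is (1-t)·p0[i] + t·p1[i].
  v1: (1-0.615)·(-1.16,3.93) + 0.615·(-1.15,1.14) = (-1.1538,2.2142)
  v2: (1-0.615)·(-2.81,2.27) + 0.615·(-2.32,-0.14) = (-2.5086,0.7878)
  v3: (1-0.615)·(-2.37,-3.7) + 0.615·(-2.59,-5.37) = (-2.5053,-4.7271)
  v4: (1-0.615)·(3.29,-2.11) + 0.615·(3.38,-4.13) = (3.3453,-3.3523)
Shoelace sum Σ(x_i·y_{i+1} − x_{i+1}·y_i):
  i=1: -1.1538·0.7878 − -2.5086·2.2142 = +4.6455 (running +4.6455)
  i=2: -2.5086·-4.7271 − -2.5053·0.7878 = +13.8323 (running +18.4778)
  i=3: -2.5053·-3.3523 − 3.3453·-4.7271 = +24.2122 (running +42.6899)
  i=4: 3.3453·2.2142 − -1.1538·-3.3523 = +3.5391 (running +46.2290)
Area = |Σ|/2 = |46.2290|/2 = 23.1145

Area at t=0.615: 23.1145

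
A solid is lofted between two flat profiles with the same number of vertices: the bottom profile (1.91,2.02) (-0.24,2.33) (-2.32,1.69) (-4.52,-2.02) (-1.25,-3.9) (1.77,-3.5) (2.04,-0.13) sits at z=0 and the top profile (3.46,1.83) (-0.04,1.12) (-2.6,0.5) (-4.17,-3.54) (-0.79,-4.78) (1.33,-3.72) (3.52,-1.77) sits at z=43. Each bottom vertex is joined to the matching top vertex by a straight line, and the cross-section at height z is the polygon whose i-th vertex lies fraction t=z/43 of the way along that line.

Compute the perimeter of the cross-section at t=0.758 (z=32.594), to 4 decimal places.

Perimeter at t=0.758: 22.3051

Cross-section at t=0.758: each vertex is (1-t)·p0[i] + t·p1[i].
  v1: (1-0.758)·(1.91,2.02) + 0.758·(3.46,1.83) = (3.0849,1.8760)
  v2: (1-0.758)·(-0.24,2.33) + 0.758·(-0.04,1.12) = (-0.0884,1.4128)
  v3: (1-0.758)·(-2.32,1.69) + 0.758·(-2.6,0.5) = (-2.5322,0.7880)
  v4: (1-0.758)·(-4.52,-2.02) + 0.758·(-4.17,-3.54) = (-4.2547,-3.1722)
  v5: (1-0.758)·(-1.25,-3.9) + 0.758·(-0.79,-4.78) = (-0.9013,-4.5670)
  v6: (1-0.758)·(1.77,-3.5) + 0.758·(1.33,-3.72) = (1.4365,-3.6668)
  v7: (1-0.758)·(2.04,-0.13) + 0.758·(3.52,-1.77) = (3.1618,-1.3731)
Perimeter = Σ |v_{i+1} − v_i|:
  edge 1→2: √(-3.1733² + -0.4632²) = 3.2069 (running 3.2069)
  edge 2→3: √(-2.4438² + -0.6248²) = 2.5225 (running 5.7294)
  edge 3→4: √(-1.7225² + -3.9601²) = 4.3185 (running 10.0479)
  edge 4→5: √(3.3534² + -1.3949²) = 3.6319 (running 13.6798)
  edge 5→6: √(2.3378² + 0.9003²) = 2.5052 (running 16.1850)
  edge 6→7: √(1.7254² + 2.2936²) = 2.8701 (running 19.0551)
  edge 7→1: √(-0.0769² + 3.2491²) = 3.2500 (running 22.3051)
Perimeter = 22.3051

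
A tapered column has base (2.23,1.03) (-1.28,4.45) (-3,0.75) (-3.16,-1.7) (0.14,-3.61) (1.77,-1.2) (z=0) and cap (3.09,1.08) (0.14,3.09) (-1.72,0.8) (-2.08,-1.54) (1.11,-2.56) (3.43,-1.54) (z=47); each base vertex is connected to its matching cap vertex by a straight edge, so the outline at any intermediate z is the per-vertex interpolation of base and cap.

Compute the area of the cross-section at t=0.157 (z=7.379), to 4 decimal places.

Area at t=0.157: 25.8105

Cross-section at t=0.157: each vertex is (1-t)·p0[i] + t·p1[i].
  v1: (1-0.157)·(2.23,1.03) + 0.157·(3.09,1.08) = (2.3650,1.0378)
  v2: (1-0.157)·(-1.28,4.45) + 0.157·(0.14,3.09) = (-1.0571,4.2365)
  v3: (1-0.157)·(-3,0.75) + 0.157·(-1.72,0.8) = (-2.7990,0.7579)
  v4: (1-0.157)·(-3.16,-1.7) + 0.157·(-2.08,-1.54) = (-2.9904,-1.6749)
  v5: (1-0.157)·(0.14,-3.61) + 0.157·(1.11,-2.56) = (0.2923,-3.4451)
  v6: (1-0.157)·(1.77,-1.2) + 0.157·(3.43,-1.54) = (2.0306,-1.2534)
Shoelace sum Σ(x_i·y_{i+1} − x_{i+1}·y_i):
  i=1: 2.3650·4.2365 − -1.0571·1.0378 = +11.1164 (running +11.1164)
  i=2: -1.0571·0.7579 − -2.7990·4.2365 = +11.0570 (running +22.1734)
  i=3: -2.7990·-1.6749 − -2.9904·0.7579 = +6.9544 (running +29.1278)
  i=4: -2.9904·-3.4451 − 0.2923·-1.6749 = +10.7921 (running +39.9198)
  i=5: 0.2923·-1.2534 − 2.0306·-3.4451 = +6.6294 (running +46.5493)
  i=6: 2.0306·1.0378 − 2.3650·-1.2534 = +5.0717 (running +51.6210)
Area = |Σ|/2 = |51.6210|/2 = 25.8105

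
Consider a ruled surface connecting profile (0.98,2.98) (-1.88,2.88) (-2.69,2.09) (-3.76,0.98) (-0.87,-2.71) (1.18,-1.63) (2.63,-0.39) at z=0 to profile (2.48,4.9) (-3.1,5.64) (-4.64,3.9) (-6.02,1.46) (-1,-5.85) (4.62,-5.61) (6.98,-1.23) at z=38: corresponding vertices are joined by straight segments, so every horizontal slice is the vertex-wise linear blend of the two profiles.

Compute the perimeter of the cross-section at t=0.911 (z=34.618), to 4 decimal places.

Cross-section at t=0.911: each vertex is (1-t)·p0[i] + t·p1[i].
  v1: (1-0.911)·(0.98,2.98) + 0.911·(2.48,4.9) = (2.3465,4.7291)
  v2: (1-0.911)·(-1.88,2.88) + 0.911·(-3.1,5.64) = (-2.9914,5.3944)
  v3: (1-0.911)·(-2.69,2.09) + 0.911·(-4.64,3.9) = (-4.4665,3.7389)
  v4: (1-0.911)·(-3.76,0.98) + 0.911·(-6.02,1.46) = (-5.8189,1.4173)
  v5: (1-0.911)·(-0.87,-2.71) + 0.911·(-1,-5.85) = (-0.9884,-5.5705)
  v6: (1-0.911)·(1.18,-1.63) + 0.911·(4.62,-5.61) = (4.3138,-5.2558)
  v7: (1-0.911)·(2.63,-0.39) + 0.911·(6.98,-1.23) = (6.5929,-1.1552)
Perimeter = Σ |v_{i+1} − v_i|:
  edge 1→2: √(-5.3379² + 0.6652²) = 5.3792 (running 5.3792)
  edge 2→3: √(-1.4750² + -1.6554²) = 2.2173 (running 7.5965)
  edge 3→4: √(-1.3524² + -2.3216²) = 2.6868 (running 10.2833)
  edge 4→5: √(4.8304² + -6.9878²) = 8.4949 (running 18.7781)
  edge 5→6: √(5.3023² + 0.3148²) = 5.3116 (running 24.0898)
  edge 6→7: √(2.2790² + 4.1005²) = 4.6913 (running 28.7811)
  edge 7→1: √(-4.2464² + 5.8844²) = 7.2565 (running 36.0376)
Perimeter = 36.0376

Perimeter at t=0.911: 36.0376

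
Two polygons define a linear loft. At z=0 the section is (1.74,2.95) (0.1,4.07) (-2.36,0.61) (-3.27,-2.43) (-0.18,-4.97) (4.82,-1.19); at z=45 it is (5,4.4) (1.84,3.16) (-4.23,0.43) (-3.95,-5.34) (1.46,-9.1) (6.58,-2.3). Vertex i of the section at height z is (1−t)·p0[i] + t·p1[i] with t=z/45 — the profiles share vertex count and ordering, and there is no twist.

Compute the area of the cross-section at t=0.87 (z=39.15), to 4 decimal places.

Area at t=0.87: 85.5525

Cross-section at t=0.87: each vertex is (1-t)·p0[i] + t·p1[i].
  v1: (1-0.87)·(1.74,2.95) + 0.87·(5,4.4) = (4.5762,4.2115)
  v2: (1-0.87)·(0.1,4.07) + 0.87·(1.84,3.16) = (1.6138,3.2783)
  v3: (1-0.87)·(-2.36,0.61) + 0.87·(-4.23,0.43) = (-3.9869,0.4534)
  v4: (1-0.87)·(-3.27,-2.43) + 0.87·(-3.95,-5.34) = (-3.8616,-4.9617)
  v5: (1-0.87)·(-0.18,-4.97) + 0.87·(1.46,-9.1) = (1.2468,-8.5631)
  v6: (1-0.87)·(4.82,-1.19) + 0.87·(6.58,-2.3) = (6.3512,-2.1557)
Shoelace sum Σ(x_i·y_{i+1} − x_{i+1}·y_i):
  i=1: 4.5762·3.2783 − 1.6138·4.2115 = +8.2056 (running +8.2056)
  i=2: 1.6138·0.4534 − -3.9869·3.2783 = +13.8020 (running +22.0076)
  i=3: -3.9869·-4.9617 − -3.8616·0.4534 = +21.5327 (running +43.5402)
  i=4: -3.8616·-8.5631 − 1.2468·-4.9617 = +39.2535 (running +82.7938)
  i=5: 1.2468·-2.1557 − 6.3512·-8.5631 = +51.6982 (running +134.4920)
  i=6: 6.3512·4.2115 − 4.5762·-2.1557 = +36.6130 (running +171.1050)
Area = |Σ|/2 = |171.1050|/2 = 85.5525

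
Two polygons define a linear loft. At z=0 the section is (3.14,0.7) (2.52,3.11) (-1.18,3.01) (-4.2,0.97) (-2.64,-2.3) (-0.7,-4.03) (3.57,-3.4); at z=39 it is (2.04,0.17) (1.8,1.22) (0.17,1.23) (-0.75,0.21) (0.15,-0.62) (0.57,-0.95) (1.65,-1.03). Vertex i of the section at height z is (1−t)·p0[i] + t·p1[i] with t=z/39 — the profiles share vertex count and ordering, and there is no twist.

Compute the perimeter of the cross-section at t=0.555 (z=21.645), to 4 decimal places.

Cross-section at t=0.555: each vertex is (1-t)·p0[i] + t·p1[i].
  v1: (1-0.555)·(3.14,0.7) + 0.555·(2.04,0.17) = (2.5295,0.4058)
  v2: (1-0.555)·(2.52,3.11) + 0.555·(1.8,1.22) = (2.1204,2.0610)
  v3: (1-0.555)·(-1.18,3.01) + 0.555·(0.17,1.23) = (-0.4307,2.0221)
  v4: (1-0.555)·(-4.2,0.97) + 0.555·(-0.75,0.21) = (-2.2852,0.5482)
  v5: (1-0.555)·(-2.64,-2.3) + 0.555·(0.15,-0.62) = (-1.0915,-1.3676)
  v6: (1-0.555)·(-0.7,-4.03) + 0.555·(0.57,-0.95) = (0.0049,-2.3206)
  v7: (1-0.555)·(3.57,-3.4) + 0.555·(1.65,-1.03) = (2.5044,-2.0846)
Perimeter = Σ |v_{i+1} − v_i|:
  edge 1→2: √(-0.4091² + 1.6552²) = 1.7050 (running 1.7050)
  edge 2→3: √(-2.5511² + -0.0389²) = 2.5514 (running 4.2565)
  edge 3→4: √(-1.8545² + -1.4739²) = 2.3689 (running 6.6253)
  edge 4→5: √(1.1937² + -1.9158²) = 2.2573 (running 8.8826)
  edge 5→6: √(1.0964² + -0.9530²) = 1.4527 (running 10.3353)
  edge 6→7: √(2.4995² + 0.2359²) = 2.5107 (running 12.8459)
  edge 7→1: √(0.0251² + 2.4905²) = 2.4906 (running 15.3366)
Perimeter = 15.3366

Perimeter at t=0.555: 15.3366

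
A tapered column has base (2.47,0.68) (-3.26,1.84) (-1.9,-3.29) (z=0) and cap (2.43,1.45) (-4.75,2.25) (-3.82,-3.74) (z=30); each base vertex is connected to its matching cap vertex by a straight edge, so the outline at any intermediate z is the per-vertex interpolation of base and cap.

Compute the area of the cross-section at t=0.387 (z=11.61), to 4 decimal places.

Area at t=0.387: 16.5746

Cross-section at t=0.387: each vertex is (1-t)·p0[i] + t·p1[i].
  v1: (1-0.387)·(2.47,0.68) + 0.387·(2.43,1.45) = (2.4545,0.9780)
  v2: (1-0.387)·(-3.26,1.84) + 0.387·(-4.75,2.25) = (-3.8366,1.9987)
  v3: (1-0.387)·(-1.9,-3.29) + 0.387·(-3.82,-3.74) = (-2.6430,-3.4642)
Shoelace sum Σ(x_i·y_{i+1} − x_{i+1}·y_i):
  i=1: 2.4545·1.9987 − -3.8366·0.9780 = +8.6580 (running +8.6580)
  i=2: -3.8366·-3.4642 − -2.6430·1.9987 = +18.5732 (running +27.2312)
  i=3: -2.6430·0.9780 − 2.4545·-3.4642 = +5.9180 (running +33.1491)
Area = |Σ|/2 = |33.1491|/2 = 16.5746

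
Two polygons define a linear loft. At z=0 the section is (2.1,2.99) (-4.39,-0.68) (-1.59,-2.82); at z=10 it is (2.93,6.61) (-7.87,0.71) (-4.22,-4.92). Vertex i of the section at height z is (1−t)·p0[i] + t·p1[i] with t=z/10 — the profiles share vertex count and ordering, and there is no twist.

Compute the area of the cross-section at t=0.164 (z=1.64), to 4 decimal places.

Area at t=0.164: 15.6915

Cross-section at t=0.164: each vertex is (1-t)·p0[i] + t·p1[i].
  v1: (1-0.164)·(2.1,2.99) + 0.164·(2.93,6.61) = (2.2361,3.5837)
  v2: (1-0.164)·(-4.39,-0.68) + 0.164·(-7.87,0.71) = (-4.9607,-0.4520)
  v3: (1-0.164)·(-1.59,-2.82) + 0.164·(-4.22,-4.92) = (-2.0213,-3.1644)
Shoelace sum Σ(x_i·y_{i+1} − x_{i+1}·y_i):
  i=1: 2.2361·-0.4520 − -4.9607·3.5837 = +16.7668 (running +16.7668)
  i=2: -4.9607·-3.1644 − -2.0213·-0.4520 = +14.7840 (running +31.5508)
  i=3: -2.0213·3.5837 − 2.2361·-3.1644 = -0.1678 (running +31.3830)
Area = |Σ|/2 = |31.3830|/2 = 15.6915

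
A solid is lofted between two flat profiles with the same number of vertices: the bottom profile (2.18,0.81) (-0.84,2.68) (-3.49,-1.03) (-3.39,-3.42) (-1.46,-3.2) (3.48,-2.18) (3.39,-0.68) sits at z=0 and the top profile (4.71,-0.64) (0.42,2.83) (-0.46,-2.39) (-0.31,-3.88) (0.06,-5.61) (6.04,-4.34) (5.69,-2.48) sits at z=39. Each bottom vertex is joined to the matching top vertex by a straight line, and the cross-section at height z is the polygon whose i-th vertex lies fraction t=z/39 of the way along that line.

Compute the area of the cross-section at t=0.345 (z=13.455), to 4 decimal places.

Area at t=0.345: 29.6002

Cross-section at t=0.345: each vertex is (1-t)·p0[i] + t·p1[i].
  v1: (1-0.345)·(2.18,0.81) + 0.345·(4.71,-0.64) = (3.0529,0.3098)
  v2: (1-0.345)·(-0.84,2.68) + 0.345·(0.42,2.83) = (-0.4053,2.7317)
  v3: (1-0.345)·(-3.49,-1.03) + 0.345·(-0.46,-2.39) = (-2.4447,-1.4992)
  v4: (1-0.345)·(-3.39,-3.42) + 0.345·(-0.31,-3.88) = (-2.3274,-3.5787)
  v5: (1-0.345)·(-1.46,-3.2) + 0.345·(0.06,-5.61) = (-0.9356,-4.0314)
  v6: (1-0.345)·(3.48,-2.18) + 0.345·(6.04,-4.34) = (4.3632,-2.9252)
  v7: (1-0.345)·(3.39,-0.68) + 0.345·(5.69,-2.48) = (4.1835,-1.3010)
Shoelace sum Σ(x_i·y_{i+1} − x_{i+1}·y_i):
  i=1: 3.0529·2.7317 − -0.4053·0.3098 = +8.4652 (running +8.4652)
  i=2: -0.4053·-1.4992 − -2.4447·2.7317 = +7.2858 (running +15.7510)
  i=3: -2.4447·-3.5787 − -2.3274·-1.4992 = +5.2594 (running +21.0104)
  i=4: -2.3274·-4.0314 − -0.9356·-3.5787 = +6.0346 (running +27.0450)
  i=5: -0.9356·-2.9252 − 4.3632·-4.0314 = +20.3268 (running +47.3718)
  i=6: 4.3632·-1.3010 − 4.1835·-2.9252 = +6.5611 (running +53.9328)
  i=7: 4.1835·0.3098 − 3.0529·-1.3010 = +5.2676 (running +59.2004)
Area = |Σ|/2 = |59.2004|/2 = 29.6002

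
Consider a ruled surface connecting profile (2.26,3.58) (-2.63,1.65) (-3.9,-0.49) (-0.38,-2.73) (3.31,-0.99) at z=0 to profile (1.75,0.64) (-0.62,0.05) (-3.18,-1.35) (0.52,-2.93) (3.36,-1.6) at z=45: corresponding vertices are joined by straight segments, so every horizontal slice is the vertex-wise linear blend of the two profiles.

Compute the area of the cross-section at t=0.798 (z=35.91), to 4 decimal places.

Cross-section at t=0.798: each vertex is (1-t)·p0[i] + t·p1[i].
  v1: (1-0.798)·(2.26,3.58) + 0.798·(1.75,0.64) = (1.8530,1.2339)
  v2: (1-0.798)·(-2.63,1.65) + 0.798·(-0.62,0.05) = (-1.0260,0.3732)
  v3: (1-0.798)·(-3.9,-0.49) + 0.798·(-3.18,-1.35) = (-3.3254,-1.1763)
  v4: (1-0.798)·(-0.38,-2.73) + 0.798·(0.52,-2.93) = (0.3382,-2.8896)
  v5: (1-0.798)·(3.31,-0.99) + 0.798·(3.36,-1.6) = (3.3499,-1.4768)
Shoelace sum Σ(x_i·y_{i+1} − x_{i+1}·y_i):
  i=1: 1.8530·0.3732 − -1.0260·1.2339 = +1.9575 (running +1.9575)
  i=2: -1.0260·-1.1763 − -3.3254·0.3732 = +2.4479 (running +4.4055)
  i=3: -3.3254·-2.8896 − 0.3382·-1.1763 = +10.0070 (running +14.4125)
  i=4: 0.3382·-1.4768 − 3.3499·-2.8896 = +9.1804 (running +23.5929)
  i=5: 3.3499·1.2339 − 1.8530·-1.4768 = +6.8699 (running +30.4628)
Area = |Σ|/2 = |30.4628|/2 = 15.2314

Area at t=0.798: 15.2314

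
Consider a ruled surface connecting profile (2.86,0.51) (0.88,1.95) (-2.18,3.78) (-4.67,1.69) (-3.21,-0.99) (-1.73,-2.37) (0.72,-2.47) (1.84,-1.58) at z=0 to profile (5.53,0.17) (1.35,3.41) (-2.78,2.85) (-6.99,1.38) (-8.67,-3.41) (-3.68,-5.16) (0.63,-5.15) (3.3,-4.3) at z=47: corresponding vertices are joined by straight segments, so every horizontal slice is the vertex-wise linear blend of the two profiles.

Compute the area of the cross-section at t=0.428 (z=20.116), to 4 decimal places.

Cross-section at t=0.428: each vertex is (1-t)·p0[i] + t·p1[i].
  v1: (1-0.428)·(2.86,0.51) + 0.428·(5.53,0.17) = (4.0028,0.3645)
  v2: (1-0.428)·(0.88,1.95) + 0.428·(1.35,3.41) = (1.0812,2.5749)
  v3: (1-0.428)·(-2.18,3.78) + 0.428·(-2.78,2.85) = (-2.4368,3.3820)
  v4: (1-0.428)·(-4.67,1.69) + 0.428·(-6.99,1.38) = (-5.6630,1.5573)
  v5: (1-0.428)·(-3.21,-0.99) + 0.428·(-8.67,-3.41) = (-5.5469,-2.0258)
  v6: (1-0.428)·(-1.73,-2.37) + 0.428·(-3.68,-5.16) = (-2.5646,-3.5641)
  v7: (1-0.428)·(0.72,-2.47) + 0.428·(0.63,-5.15) = (0.6815,-3.6170)
  v8: (1-0.428)·(1.84,-1.58) + 0.428·(3.3,-4.3) = (2.4649,-2.7442)
Shoelace sum Σ(x_i·y_{i+1} − x_{i+1}·y_i):
  i=1: 4.0028·2.5749 − 1.0812·0.3645 = +9.9126 (running +9.9126)
  i=2: 1.0812·3.3820 − -2.4368·2.5749 = +9.9309 (running +19.8435)
  i=3: -2.4368·1.5573 − -5.6630·3.3820 = +15.3570 (running +35.2005)
  i=4: -5.6630·-2.0258 − -5.5469·1.5573 = +20.1101 (running +55.3106)
  i=5: -5.5469·-3.5641 − -2.5646·-2.0258 = +14.5745 (running +69.8850)
  i=6: -2.5646·-3.6170 − 0.6815·-3.5641 = +11.7051 (running +81.5902)
  i=7: 0.6815·-2.7442 − 2.4649·-3.6170 = +7.0455 (running +88.6357)
  i=8: 2.4649·0.3645 − 4.0028·-2.7442 = +11.8826 (running +100.5183)
Area = |Σ|/2 = |100.5183|/2 = 50.2591

Area at t=0.428: 50.2591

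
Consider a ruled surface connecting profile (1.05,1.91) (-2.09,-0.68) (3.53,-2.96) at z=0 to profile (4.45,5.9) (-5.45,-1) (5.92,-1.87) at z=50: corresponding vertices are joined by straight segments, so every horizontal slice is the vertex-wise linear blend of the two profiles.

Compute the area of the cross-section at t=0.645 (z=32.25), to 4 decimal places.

Area at t=0.645: 30.1872

Cross-section at t=0.645: each vertex is (1-t)·p0[i] + t·p1[i].
  v1: (1-0.645)·(1.05,1.91) + 0.645·(4.45,5.9) = (3.2430,4.4836)
  v2: (1-0.645)·(-2.09,-0.68) + 0.645·(-5.45,-1) = (-4.2572,-0.8864)
  v3: (1-0.645)·(3.53,-2.96) + 0.645·(5.92,-1.87) = (5.0716,-2.2569)
Shoelace sum Σ(x_i·y_{i+1} − x_{i+1}·y_i):
  i=1: 3.2430·-0.8864 − -4.2572·4.4836 = +16.2128 (running +16.2128)
  i=2: -4.2572·-2.2569 − 5.0716·-0.8864 = +14.1037 (running +30.3165)
  i=3: 5.0716·4.4836 − 3.2430·-2.2569 = +30.0578 (running +60.3743)
Area = |Σ|/2 = |60.3743|/2 = 30.1872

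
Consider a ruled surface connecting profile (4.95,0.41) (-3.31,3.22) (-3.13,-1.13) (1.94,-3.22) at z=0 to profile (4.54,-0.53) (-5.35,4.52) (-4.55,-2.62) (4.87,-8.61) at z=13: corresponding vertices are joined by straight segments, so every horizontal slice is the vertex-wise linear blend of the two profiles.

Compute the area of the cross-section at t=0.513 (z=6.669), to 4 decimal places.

Area at t=0.513: 49.5463

Cross-section at t=0.513: each vertex is (1-t)·p0[i] + t·p1[i].
  v1: (1-0.513)·(4.95,0.41) + 0.513·(4.54,-0.53) = (4.7397,-0.0722)
  v2: (1-0.513)·(-3.31,3.22) + 0.513·(-5.35,4.52) = (-4.3565,3.8869)
  v3: (1-0.513)·(-3.13,-1.13) + 0.513·(-4.55,-2.62) = (-3.8585,-1.8944)
  v4: (1-0.513)·(1.94,-3.22) + 0.513·(4.87,-8.61) = (3.4431,-5.9851)
Shoelace sum Σ(x_i·y_{i+1} − x_{i+1}·y_i):
  i=1: 4.7397·3.8869 − -4.3565·-0.0722 = +18.1080 (running +18.1080)
  i=2: -4.3565·-1.8944 − -3.8585·3.8869 = +23.2503 (running +41.3583)
  i=3: -3.8585·-5.9851 − 3.4431·-1.8944 = +29.6156 (running +70.9739)
  i=4: 3.4431·-0.0722 − 4.7397·-5.9851 = +28.1186 (running +99.0925)
Area = |Σ|/2 = |99.0925|/2 = 49.5463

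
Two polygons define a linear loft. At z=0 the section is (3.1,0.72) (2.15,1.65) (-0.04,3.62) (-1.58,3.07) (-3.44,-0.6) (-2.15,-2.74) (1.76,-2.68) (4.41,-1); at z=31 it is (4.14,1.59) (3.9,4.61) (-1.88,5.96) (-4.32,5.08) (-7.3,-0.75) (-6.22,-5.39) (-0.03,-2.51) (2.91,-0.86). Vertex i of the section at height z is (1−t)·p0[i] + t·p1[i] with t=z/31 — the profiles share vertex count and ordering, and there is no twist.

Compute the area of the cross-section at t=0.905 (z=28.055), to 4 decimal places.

Area at t=0.905: 77.5093

Cross-section at t=0.905: each vertex is (1-t)·p0[i] + t·p1[i].
  v1: (1-0.905)·(3.1,0.72) + 0.905·(4.14,1.59) = (4.0412,1.5074)
  v2: (1-0.905)·(2.15,1.65) + 0.905·(3.9,4.61) = (3.7338,4.3288)
  v3: (1-0.905)·(-0.04,3.62) + 0.905·(-1.88,5.96) = (-1.7052,5.7377)
  v4: (1-0.905)·(-1.58,3.07) + 0.905·(-4.32,5.08) = (-4.0597,4.8891)
  v5: (1-0.905)·(-3.44,-0.6) + 0.905·(-7.3,-0.75) = (-6.9333,-0.7357)
  v6: (1-0.905)·(-2.15,-2.74) + 0.905·(-6.22,-5.39) = (-5.8334,-5.1383)
  v7: (1-0.905)·(1.76,-2.68) + 0.905·(-0.03,-2.51) = (0.1400,-2.5261)
  v8: (1-0.905)·(4.41,-1) + 0.905·(2.91,-0.86) = (3.0525,-0.8733)
Shoelace sum Σ(x_i·y_{i+1} − x_{i+1}·y_i):
  i=1: 4.0412·4.3288 − 3.7338·1.5074 = +11.8655 (running +11.8655)
  i=2: 3.7338·5.7377 − -1.7052·4.3288 = +28.8046 (running +40.6701)
  i=3: -1.7052·4.8891 − -4.0597·5.7377 = +14.9565 (running +55.6266)
  i=4: -4.0597·-0.7357 − -6.9333·4.8891 = +36.8842 (running +92.5108)
  i=5: -6.9333·-5.1383 − -5.8334·-0.7357 = +31.3331 (running +123.8439)
  i=6: -5.8334·-2.5261 − 0.1400·-5.1383 = +15.4555 (running +139.2995)
  i=7: 0.1400·-0.8733 − 3.0525·-2.5261 = +7.5888 (running +146.8882)
  i=8: 3.0525·1.5074 − 4.0412·-0.8733 = +8.1304 (running +155.0186)
Area = |Σ|/2 = |155.0186|/2 = 77.5093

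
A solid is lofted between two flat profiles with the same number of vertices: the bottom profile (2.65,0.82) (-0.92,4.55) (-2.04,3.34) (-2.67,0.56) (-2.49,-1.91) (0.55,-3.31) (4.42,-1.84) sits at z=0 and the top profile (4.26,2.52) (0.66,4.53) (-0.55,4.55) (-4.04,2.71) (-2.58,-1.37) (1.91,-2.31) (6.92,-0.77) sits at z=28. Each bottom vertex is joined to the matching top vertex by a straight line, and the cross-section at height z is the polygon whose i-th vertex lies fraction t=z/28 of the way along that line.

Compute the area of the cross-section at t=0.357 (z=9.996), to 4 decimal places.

Area at t=0.357: 37.5196

Cross-section at t=0.357: each vertex is (1-t)·p0[i] + t·p1[i].
  v1: (1-0.357)·(2.65,0.82) + 0.357·(4.26,2.52) = (3.2248,1.4269)
  v2: (1-0.357)·(-0.92,4.55) + 0.357·(0.66,4.53) = (-0.3559,4.5429)
  v3: (1-0.357)·(-2.04,3.34) + 0.357·(-0.55,4.55) = (-1.5081,3.7720)
  v4: (1-0.357)·(-2.67,0.56) + 0.357·(-4.04,2.71) = (-3.1591,1.3276)
  v5: (1-0.357)·(-2.49,-1.91) + 0.357·(-2.58,-1.37) = (-2.5221,-1.7172)
  v6: (1-0.357)·(0.55,-3.31) + 0.357·(1.91,-2.31) = (1.0355,-2.9530)
  v7: (1-0.357)·(4.42,-1.84) + 0.357·(6.92,-0.77) = (5.3125,-1.4580)
Shoelace sum Σ(x_i·y_{i+1} − x_{i+1}·y_i):
  i=1: 3.2248·4.5429 − -0.3559·1.4269 = +15.1576 (running +15.1576)
  i=2: -0.3559·3.7720 − -1.5081·4.5429 = +5.5084 (running +20.6659)
  i=3: -1.5081·1.3276 − -3.1591·3.7720 = +9.9140 (running +30.5799)
  i=4: -3.1591·-1.7172 − -2.5221·1.3276 = +8.7731 (running +39.3530)
  i=5: -2.5221·-2.9530 − 1.0355·-1.7172 = +9.2261 (running +48.5791)
  i=6: 1.0355·-1.4580 − 5.3125·-2.9530 = +14.1780 (running +62.7571)
  i=7: 5.3125·1.4269 − 3.2248·-1.4580 = +12.2822 (running +75.0392)
Area = |Σ|/2 = |75.0392|/2 = 37.5196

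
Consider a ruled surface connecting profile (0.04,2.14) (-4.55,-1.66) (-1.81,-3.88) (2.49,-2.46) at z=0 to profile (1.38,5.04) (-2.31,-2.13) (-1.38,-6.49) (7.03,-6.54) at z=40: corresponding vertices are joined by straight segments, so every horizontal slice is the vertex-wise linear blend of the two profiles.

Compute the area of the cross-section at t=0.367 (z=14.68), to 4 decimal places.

Area at t=0.367: 34.0230

Cross-section at t=0.367: each vertex is (1-t)·p0[i] + t·p1[i].
  v1: (1-0.367)·(0.04,2.14) + 0.367·(1.38,5.04) = (0.5318,3.2043)
  v2: (1-0.367)·(-4.55,-1.66) + 0.367·(-2.31,-2.13) = (-3.7279,-1.8325)
  v3: (1-0.367)·(-1.81,-3.88) + 0.367·(-1.38,-6.49) = (-1.6522,-4.8379)
  v4: (1-0.367)·(2.49,-2.46) + 0.367·(7.03,-6.54) = (4.1562,-3.9574)
Shoelace sum Σ(x_i·y_{i+1} − x_{i+1}·y_i):
  i=1: 0.5318·-1.8325 − -3.7279·3.2043 = +10.9709 (running +10.9709)
  i=2: -3.7279·-4.8379 − -1.6522·-1.8325 = +15.0076 (running +25.9785)
  i=3: -1.6522·-3.9574 − 4.1562·-4.8379 = +26.6454 (running +52.6238)
  i=4: 4.1562·3.2043 − 0.5318·-3.9574 = +15.4221 (running +68.0459)
Area = |Σ|/2 = |68.0459|/2 = 34.0230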